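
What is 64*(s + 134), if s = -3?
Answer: 8384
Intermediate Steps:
64*(s + 134) = 64*(-3 + 134) = 64*131 = 8384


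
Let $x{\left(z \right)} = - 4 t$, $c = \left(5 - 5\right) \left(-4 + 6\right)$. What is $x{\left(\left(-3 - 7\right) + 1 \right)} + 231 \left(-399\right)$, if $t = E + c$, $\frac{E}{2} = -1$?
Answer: $-92161$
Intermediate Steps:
$E = -2$ ($E = 2 \left(-1\right) = -2$)
$c = 0$ ($c = 0 \cdot 2 = 0$)
$t = -2$ ($t = -2 + 0 = -2$)
$x{\left(z \right)} = 8$ ($x{\left(z \right)} = \left(-4\right) \left(-2\right) = 8$)
$x{\left(\left(-3 - 7\right) + 1 \right)} + 231 \left(-399\right) = 8 + 231 \left(-399\right) = 8 - 92169 = -92161$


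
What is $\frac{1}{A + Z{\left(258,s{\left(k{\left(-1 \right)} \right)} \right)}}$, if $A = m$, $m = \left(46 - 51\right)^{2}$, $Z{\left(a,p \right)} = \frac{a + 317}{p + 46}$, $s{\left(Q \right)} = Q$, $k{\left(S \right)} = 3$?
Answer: $\frac{49}{1800} \approx 0.027222$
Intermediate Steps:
$Z{\left(a,p \right)} = \frac{317 + a}{46 + p}$
$m = 25$ ($m = \left(-5\right)^{2} = 25$)
$A = 25$
$\frac{1}{A + Z{\left(258,s{\left(k{\left(-1 \right)} \right)} \right)}} = \frac{1}{25 + \frac{317 + 258}{46 + 3}} = \frac{1}{25 + \frac{1}{49} \cdot 575} = \frac{1}{25 + \frac{575}{49}} = \frac{1}{\frac{1800}{49}} = \frac{49}{1800}$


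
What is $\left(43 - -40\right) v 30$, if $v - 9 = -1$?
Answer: $19920$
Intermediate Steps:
$v = 8$ ($v = 9 - 1 = 8$)
$\left(43 - -40\right) v 30 = \left(43 - -40\right) 8 \cdot 30 = \left(43 + 40\right) 8 \cdot 30 = 83 \cdot 8 \cdot 30 = 664 \cdot 30 = 19920$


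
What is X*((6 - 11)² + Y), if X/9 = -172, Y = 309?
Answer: -517032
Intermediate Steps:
X = -1548 (X = 9*(-172) = -1548)
X*((6 - 11)² + Y) = -1548*((6 - 11)² + 309) = -1548*((-5)² + 309) = -1548*(25 + 309) = -1548*334 = -517032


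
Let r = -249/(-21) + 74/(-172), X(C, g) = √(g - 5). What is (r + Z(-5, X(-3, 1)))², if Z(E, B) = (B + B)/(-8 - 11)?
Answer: 17076952937/130827844 - 27516*I/5719 ≈ 130.53 - 4.8113*I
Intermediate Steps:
X(C, g) = √(-5 + g)
Z(E, B) = -2*B/19 (Z(E, B) = (2*B)/(-19) = (2*B)*(-1/19) = -2*B/19)
r = 6879/602 (r = -249*(-1/21) + 74*(-1/172) = 83/7 - 37/86 = 6879/602 ≈ 11.427)
(r + Z(-5, X(-3, 1)))² = (6879/602 - 2*√(-5 + 1)/19)² = (6879/602 - 4*I/19)²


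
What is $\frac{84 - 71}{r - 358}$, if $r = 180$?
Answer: $- \frac{13}{178} \approx -0.073034$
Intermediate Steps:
$\frac{84 - 71}{r - 358} = \frac{84 - 71}{180 - 358} = \frac{13}{-178} = 13 \left(- \frac{1}{178}\right) = - \frac{13}{178}$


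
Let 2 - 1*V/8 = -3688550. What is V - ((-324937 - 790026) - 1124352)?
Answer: 31747731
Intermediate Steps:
V = 29508416 (V = 16 - 8*(-3688550) = 16 + 29508400 = 29508416)
V - ((-324937 - 790026) - 1124352) = 29508416 - ((-324937 - 790026) - 1124352) = 29508416 - (-1114963 - 1124352) = 29508416 - 1*(-2239315) = 29508416 + 2239315 = 31747731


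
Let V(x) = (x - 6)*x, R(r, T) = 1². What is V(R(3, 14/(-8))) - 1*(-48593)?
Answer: 48588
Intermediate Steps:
R(r, T) = 1
V(x) = x*(-6 + x) (V(x) = (-6 + x)*x = x*(-6 + x))
V(R(3, 14/(-8))) - 1*(-48593) = 1*(-6 + 1) - 1*(-48593) = 1*(-5) + 48593 = -5 + 48593 = 48588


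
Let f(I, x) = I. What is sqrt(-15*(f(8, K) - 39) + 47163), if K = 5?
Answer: 126*sqrt(3) ≈ 218.24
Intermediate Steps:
sqrt(-15*(f(8, K) - 39) + 47163) = sqrt(-15*(8 - 39) + 47163) = sqrt(-15*(-31) + 47163) = sqrt(465 + 47163) = sqrt(47628) = 126*sqrt(3)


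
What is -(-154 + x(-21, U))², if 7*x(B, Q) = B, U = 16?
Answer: -24649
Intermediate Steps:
x(B, Q) = B/7
-(-154 + x(-21, U))² = -(-154 + (⅐)*(-21))² = -(-154 - 3)² = -1*(-157)² = -1*24649 = -24649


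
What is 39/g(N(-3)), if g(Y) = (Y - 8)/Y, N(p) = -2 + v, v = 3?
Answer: -39/7 ≈ -5.5714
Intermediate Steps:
N(p) = 1 (N(p) = -2 + 3 = 1)
g(Y) = (-8 + Y)/Y
39/g(N(-3)) = 39/(((-8 + 1)/1)) = 39/((1*(-7))) = 39/(-7) = 39*(-⅐) = -39/7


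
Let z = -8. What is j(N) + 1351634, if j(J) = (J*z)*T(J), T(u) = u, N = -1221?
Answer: -10575094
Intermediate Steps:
j(J) = -8*J² (j(J) = (J*(-8))*J = (-8*J)*J = -8*J²)
j(N) + 1351634 = -8*(-1221)² + 1351634 = -8*1490841 + 1351634 = -11926728 + 1351634 = -10575094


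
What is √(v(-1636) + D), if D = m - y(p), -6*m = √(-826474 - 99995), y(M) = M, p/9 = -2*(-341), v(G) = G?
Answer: √(-31096 - 2*I*√102941)/2 ≈ 0.90968 - 88.175*I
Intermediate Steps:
p = 6138 (p = 9*(-2*(-341)) = 9*682 = 6138)
m = -I*√102941/2 (m = -√(-826474 - 99995)/6 = -I*√102941/2 ≈ -160.42*I)
D = -6138 - I*√102941/2 (D = -I*√102941/2 - 1*6138 = -I*√102941/2 - 6138 = -6138 - I*√102941/2 ≈ -6138.0 - 160.42*I)
√(v(-1636) + D) = √(-1636 + (-6138 - I*√102941/2)) = √(-7774 - I*√102941/2)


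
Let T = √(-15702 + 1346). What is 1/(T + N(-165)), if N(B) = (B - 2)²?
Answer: 27889/777810677 - 2*I*√3589/777810677 ≈ 3.5856e-5 - 1.5404e-7*I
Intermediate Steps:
N(B) = (-2 + B)²
T = 2*I*√3589 (T = √(-14356) = 2*I*√3589 ≈ 119.82*I)
1/(T + N(-165)) = 1/(2*I*√3589 + (-2 - 165)²) = 1/(2*I*√3589 + (-167)²) = 1/(2*I*√3589 + 27889) = 1/(27889 + 2*I*√3589)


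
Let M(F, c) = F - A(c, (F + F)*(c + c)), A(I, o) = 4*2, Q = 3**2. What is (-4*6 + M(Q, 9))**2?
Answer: 529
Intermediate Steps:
Q = 9
A(I, o) = 8
M(F, c) = -8 + F (M(F, c) = F - 1*8 = F - 8 = -8 + F)
(-4*6 + M(Q, 9))**2 = (-4*6 + (-8 + 9))**2 = (-24 + 1)**2 = (-23)**2 = 529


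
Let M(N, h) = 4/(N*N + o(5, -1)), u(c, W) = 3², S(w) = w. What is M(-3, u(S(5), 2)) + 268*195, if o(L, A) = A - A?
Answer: 470344/9 ≈ 52260.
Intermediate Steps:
o(L, A) = 0
u(c, W) = 9
M(N, h) = 4/N² (M(N, h) = 4/(N*N + 0) = 4/(N² + 0) = 4/(N²) = 4/N²)
M(-3, u(S(5), 2)) + 268*195 = 4/(-3)² + 268*195 = 4*(⅑) + 52260 = 4/9 + 52260 = 470344/9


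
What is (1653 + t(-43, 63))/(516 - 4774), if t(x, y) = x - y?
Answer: -1547/4258 ≈ -0.36332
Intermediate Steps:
(1653 + t(-43, 63))/(516 - 4774) = (1653 + (-43 - 1*63))/(516 - 4774) = (1653 + (-43 - 63))/(-4258) = (1653 - 106)*(-1/4258) = 1547*(-1/4258) = -1547/4258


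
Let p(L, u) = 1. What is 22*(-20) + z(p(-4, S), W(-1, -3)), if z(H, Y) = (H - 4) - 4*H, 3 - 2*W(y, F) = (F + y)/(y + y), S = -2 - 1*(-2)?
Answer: -447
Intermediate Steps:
S = 0 (S = -2 + 2 = 0)
W(y, F) = 3/2 - (F + y)/(4*y) (W(y, F) = 3/2 - (F + y)/(2*(y + y)) = 3/2 - (F + y)/(2*(2*y)) = 3/2 - (F + y)*1/(2*y)/2 = 3/2 - (F + y)/(4*y))
z(H, Y) = -4 - 3*H (z(H, Y) = (-4 + H) - 4*H = -4 - 3*H)
22*(-20) + z(p(-4, S), W(-1, -3)) = 22*(-20) + (-4 - 3*1) = -440 + (-4 - 3) = -440 - 7 = -447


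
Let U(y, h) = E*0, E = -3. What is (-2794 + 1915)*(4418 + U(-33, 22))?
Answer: -3883422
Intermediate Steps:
U(y, h) = 0 (U(y, h) = -3*0 = 0)
(-2794 + 1915)*(4418 + U(-33, 22)) = (-2794 + 1915)*(4418 + 0) = -879*4418 = -3883422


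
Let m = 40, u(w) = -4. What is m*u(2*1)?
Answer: -160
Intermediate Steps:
m*u(2*1) = 40*(-4) = -160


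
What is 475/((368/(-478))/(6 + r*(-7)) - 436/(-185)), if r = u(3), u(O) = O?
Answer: 12601275/63884 ≈ 197.25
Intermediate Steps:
r = 3
475/((368/(-478))/(6 + r*(-7)) - 436/(-185)) = 475/((368/(-478))/(6 + 3*(-7)) - 436/(-185)) = 475/((368*(-1/478))/(6 - 21) - 436*(-1/185)) = 475/(-184/239/(-15) + 436/185) = 475/(-184/239*(-1/15) + 436/185) = 475/(184/3585 + 436/185) = 475/(63884/26529) = 475*(26529/63884) = 12601275/63884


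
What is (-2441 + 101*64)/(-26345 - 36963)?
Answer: -4023/63308 ≈ -0.063546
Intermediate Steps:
(-2441 + 101*64)/(-26345 - 36963) = (-2441 + 6464)/(-63308) = 4023*(-1/63308) = -4023/63308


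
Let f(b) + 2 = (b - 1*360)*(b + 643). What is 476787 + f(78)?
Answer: 273463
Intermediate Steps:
f(b) = -2 + (-360 + b)*(643 + b) (f(b) = -2 + (b - 1*360)*(b + 643) = -2 + (b - 360)*(643 + b) = -2 + (-360 + b)*(643 + b))
476787 + f(78) = 476787 + (-231482 + 78**2 + 283*78) = 476787 + (-231482 + 6084 + 22074) = 476787 - 203324 = 273463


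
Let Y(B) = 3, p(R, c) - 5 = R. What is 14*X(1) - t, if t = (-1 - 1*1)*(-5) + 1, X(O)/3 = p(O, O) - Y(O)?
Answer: 115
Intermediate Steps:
p(R, c) = 5 + R
X(O) = 6 + 3*O (X(O) = 3*((5 + O) - 1*3) = 3*((5 + O) - 3) = 3*(2 + O) = 6 + 3*O)
t = 11 (t = (-1 - 1)*(-5) + 1 = -2*(-5) + 1 = 10 + 1 = 11)
14*X(1) - t = 14*(6 + 3*1) - 1*11 = 14*(6 + 3) - 11 = 14*9 - 11 = 126 - 11 = 115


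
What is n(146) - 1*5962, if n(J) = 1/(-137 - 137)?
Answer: -1633589/274 ≈ -5962.0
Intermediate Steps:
n(J) = -1/274 (n(J) = 1/(-274) = -1/274)
n(146) - 1*5962 = -1/274 - 1*5962 = -1/274 - 5962 = -1633589/274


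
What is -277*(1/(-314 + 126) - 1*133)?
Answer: 6926385/188 ≈ 36843.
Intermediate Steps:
-277*(1/(-314 + 126) - 1*133) = -277*(1/(-188) - 133) = -277*(-1/188 - 133) = -277*(-25005/188) = 6926385/188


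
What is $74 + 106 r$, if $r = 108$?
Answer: $11522$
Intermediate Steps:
$74 + 106 r = 74 + 106 \cdot 108 = 74 + 11448 = 11522$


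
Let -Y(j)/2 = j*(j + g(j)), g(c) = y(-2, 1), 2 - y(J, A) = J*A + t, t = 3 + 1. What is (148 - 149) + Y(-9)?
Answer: -163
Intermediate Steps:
t = 4
y(J, A) = -2 - A*J (y(J, A) = 2 - (J*A + 4) = 2 - (A*J + 4) = 2 - (4 + A*J) = 2 + (-4 - A*J) = -2 - A*J)
g(c) = 0 (g(c) = -2 - 1*1*(-2) = -2 + 2 = 0)
Y(j) = -2*j**2 (Y(j) = -2*j*(j + 0) = -2*j*j = -2*j**2)
(148 - 149) + Y(-9) = (148 - 149) - 2*(-9)**2 = -1 - 2*81 = -1 - 162 = -163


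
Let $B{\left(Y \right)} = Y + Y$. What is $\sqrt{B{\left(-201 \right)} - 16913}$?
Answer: $i \sqrt{17315} \approx 131.59 i$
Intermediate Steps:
$B{\left(Y \right)} = 2 Y$
$\sqrt{B{\left(-201 \right)} - 16913} = \sqrt{2 \left(-201\right) - 16913} = \sqrt{-402 - 16913} = \sqrt{-17315} = i \sqrt{17315}$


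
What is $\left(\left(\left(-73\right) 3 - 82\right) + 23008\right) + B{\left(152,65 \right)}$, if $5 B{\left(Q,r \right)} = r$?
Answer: $22720$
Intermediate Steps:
$B{\left(Q,r \right)} = \frac{r}{5}$
$\left(\left(\left(-73\right) 3 - 82\right) + 23008\right) + B{\left(152,65 \right)} = \left(\left(\left(-73\right) 3 - 82\right) + 23008\right) + \frac{1}{5} \cdot 65 = \left(\left(-219 - 82\right) + 23008\right) + 13 = \left(-301 + 23008\right) + 13 = 22707 + 13 = 22720$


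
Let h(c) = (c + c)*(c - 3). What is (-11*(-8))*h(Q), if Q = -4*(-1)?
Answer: 704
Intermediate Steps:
Q = 4
h(c) = 2*c*(-3 + c) (h(c) = (2*c)*(-3 + c) = 2*c*(-3 + c))
(-11*(-8))*h(Q) = (-11*(-8))*(2*4*(-3 + 4)) = 88*(2*4*1) = 88*8 = 704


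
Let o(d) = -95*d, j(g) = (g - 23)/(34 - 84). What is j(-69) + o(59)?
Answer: -140079/25 ≈ -5603.2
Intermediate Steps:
j(g) = 23/50 - g/50 (j(g) = (-23 + g)/(-50) = (-23 + g)*(-1/50) = 23/50 - g/50)
j(-69) + o(59) = (23/50 - 1/50*(-69)) - 95*59 = (23/50 + 69/50) - 5605 = 46/25 - 5605 = -140079/25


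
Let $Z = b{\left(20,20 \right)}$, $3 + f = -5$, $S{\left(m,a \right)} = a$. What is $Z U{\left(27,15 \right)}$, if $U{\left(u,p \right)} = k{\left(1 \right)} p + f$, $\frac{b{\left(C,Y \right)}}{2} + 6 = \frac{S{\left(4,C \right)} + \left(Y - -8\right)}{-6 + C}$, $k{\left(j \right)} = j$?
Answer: $-36$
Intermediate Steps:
$f = -8$ ($f = -3 - 5 = -8$)
$b{\left(C,Y \right)} = -12 + \frac{2 \left(8 + C + Y\right)}{-6 + C}$ ($b{\left(C,Y \right)} = -12 + 2 \frac{C + \left(Y - -8\right)}{-6 + C} = -12 + 2 \frac{C + \left(Y + 8\right)}{-6 + C} = -12 + 2 \frac{C + \left(8 + Y\right)}{-6 + C} = -12 + 2 \frac{8 + C + Y}{-6 + C} = -12 + \frac{2 \left(8 + C + Y\right)}{-6 + C}$)
$Z = - \frac{36}{7}$ ($Z = \frac{2 \left(44 + 20 - 100\right)}{-6 + 20} = \frac{2 \left(44 + 20 - 100\right)}{14} = 2 \cdot \frac{1}{14} \left(-36\right) = - \frac{36}{7} \approx -5.1429$)
$U{\left(u,p \right)} = -8 + p$ ($U{\left(u,p \right)} = 1 p - 8 = p - 8 = -8 + p$)
$Z U{\left(27,15 \right)} = - \frac{36 \left(-8 + 15\right)}{7} = \left(- \frac{36}{7}\right) 7 = -36$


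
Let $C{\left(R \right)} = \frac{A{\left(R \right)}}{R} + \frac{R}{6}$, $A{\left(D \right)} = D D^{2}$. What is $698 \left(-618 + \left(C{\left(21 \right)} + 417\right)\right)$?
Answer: $169963$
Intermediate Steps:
$A{\left(D \right)} = D^{3}$
$C{\left(R \right)} = R^{2} + \frac{R}{6}$ ($C{\left(R \right)} = \frac{R^{3}}{R} + \frac{R}{6} = R^{2} + R \frac{1}{6} = R^{2} + \frac{R}{6}$)
$698 \left(-618 + \left(C{\left(21 \right)} + 417\right)\right) = 698 \left(-618 + \left(21 \left(\frac{1}{6} + 21\right) + 417\right)\right) = 698 \left(-618 + \left(21 \cdot \frac{127}{6} + 417\right)\right) = 698 \left(-618 + \left(\frac{889}{2} + 417\right)\right) = 698 \left(-618 + \frac{1723}{2}\right) = 698 \cdot \frac{487}{2} = 169963$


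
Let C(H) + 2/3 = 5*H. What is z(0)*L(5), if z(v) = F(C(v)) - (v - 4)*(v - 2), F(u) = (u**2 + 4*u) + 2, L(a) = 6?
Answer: -148/3 ≈ -49.333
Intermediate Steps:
C(H) = -2/3 + 5*H
F(u) = 2 + u**2 + 4*u
z(v) = -2/3 + (-2/3 + 5*v)**2 + 20*v - (-4 + v)*(-2 + v) (z(v) = (2 + (-2/3 + 5*v)**2 + 4*(-2/3 + 5*v)) - (v - 4)*(v - 2) = (2 + (-2/3 + 5*v)**2 + (-8/3 + 20*v)) - (-4 + v)*(-2 + v) = (-2/3 + (-2/3 + 5*v)**2 + 20*v) - (-4 + v)*(-2 + v) = -2/3 + (-2/3 + 5*v)**2 + 20*v - (-4 + v)*(-2 + v))
z(0)*L(5) = (-74/9 + 24*0**2 + (58/3)*0)*6 = (-74/9 + 24*0 + 0)*6 = (-74/9 + 0 + 0)*6 = -74/9*6 = -148/3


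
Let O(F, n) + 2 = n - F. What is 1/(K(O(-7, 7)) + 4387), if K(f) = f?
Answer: 1/4399 ≈ 0.00022732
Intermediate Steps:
O(F, n) = -2 + n - F (O(F, n) = -2 + (n - F) = -2 + n - F)
1/(K(O(-7, 7)) + 4387) = 1/((-2 + 7 - 1*(-7)) + 4387) = 1/((-2 + 7 + 7) + 4387) = 1/(12 + 4387) = 1/4399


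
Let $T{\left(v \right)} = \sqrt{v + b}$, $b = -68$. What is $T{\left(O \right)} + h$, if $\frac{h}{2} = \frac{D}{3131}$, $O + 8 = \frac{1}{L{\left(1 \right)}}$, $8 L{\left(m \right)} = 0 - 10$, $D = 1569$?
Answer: $\frac{3138}{3131} + \frac{8 i \sqrt{30}}{5} \approx 1.0022 + 8.7636 i$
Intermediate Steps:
$L{\left(m \right)} = - \frac{5}{4}$ ($L{\left(m \right)} = \frac{0 - 10}{8} = \frac{1}{8} \left(-10\right) = - \frac{5}{4}$)
$O = - \frac{44}{5}$ ($O = -8 + \frac{1}{- \frac{5}{4}} = -8 - \frac{4}{5} = - \frac{44}{5} \approx -8.8$)
$T{\left(v \right)} = \sqrt{-68 + v}$ ($T{\left(v \right)} = \sqrt{v - 68} = \sqrt{-68 + v}$)
$h = \frac{3138}{3131}$ ($h = 2 \cdot \frac{1569}{3131} = \frac{3138}{3131} \approx 1.0022$)
$T{\left(O \right)} + h = \sqrt{-68 - \frac{44}{5}} + \frac{3138}{3131} = \sqrt{- \frac{384}{5}} + \frac{3138}{3131} = \frac{8 i \sqrt{30}}{5} + \frac{3138}{3131} = \frac{3138}{3131} + \frac{8 i \sqrt{30}}{5}$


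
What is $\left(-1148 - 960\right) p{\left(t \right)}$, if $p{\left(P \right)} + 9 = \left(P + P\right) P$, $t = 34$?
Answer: $-4854724$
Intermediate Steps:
$p{\left(P \right)} = -9 + 2 P^{2}$ ($p{\left(P \right)} = -9 + \left(P + P\right) P = -9 + 2 P P = -9 + 2 P^{2}$)
$\left(-1148 - 960\right) p{\left(t \right)} = \left(-1148 - 960\right) \left(-9 + 2 \cdot 34^{2}\right) = - 2108 \left(-9 + 2 \cdot 1156\right) = - 2108 \left(-9 + 2312\right) = \left(-2108\right) 2303 = -4854724$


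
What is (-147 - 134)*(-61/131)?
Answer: 17141/131 ≈ 130.85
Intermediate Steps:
(-147 - 134)*(-61/131) = -(-17141)/131 = -281*(-61/131) = 17141/131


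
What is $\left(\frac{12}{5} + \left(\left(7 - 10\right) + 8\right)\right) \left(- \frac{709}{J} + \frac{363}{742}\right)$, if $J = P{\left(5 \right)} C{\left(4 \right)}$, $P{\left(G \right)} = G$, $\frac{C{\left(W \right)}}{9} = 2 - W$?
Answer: $\frac{5168419}{83475} \approx 61.916$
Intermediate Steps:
$C{\left(W \right)} = 18 - 9 W$ ($C{\left(W \right)} = 9 \left(2 - W\right) = 18 - 9 W$)
$J = -90$ ($J = 5 \left(18 - 36\right) = 5 \left(-18\right) = -90$)
$\left(\frac{12}{5} + \left(\left(7 - 10\right) + 8\right)\right) \left(- \frac{709}{J} + \frac{363}{742}\right) = \left(\frac{12}{5} + \left(\left(7 - 10\right) + 8\right)\right) \left(- \frac{709}{-90} + \frac{363}{742}\right) = \left(12 \cdot \frac{1}{5} + \left(-3 + 8\right)\right) \left(\left(-709\right) \left(- \frac{1}{90}\right) + 363 \cdot \frac{1}{742}\right) = \left(\frac{12}{5} + 5\right) \left(\frac{709}{90} + \frac{363}{742}\right) = \frac{37}{5} \cdot \frac{139687}{16695} = \frac{5168419}{83475}$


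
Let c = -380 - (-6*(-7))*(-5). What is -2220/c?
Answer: 222/17 ≈ 13.059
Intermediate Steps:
c = -170 (c = -380 - 42*(-5) = -380 - 1*(-210) = -380 + 210 = -170)
-2220/c = -2220/(-170) = -2220*(-1/170) = 222/17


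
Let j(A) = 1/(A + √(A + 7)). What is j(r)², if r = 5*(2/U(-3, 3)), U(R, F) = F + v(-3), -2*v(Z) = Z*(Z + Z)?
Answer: 9/(-5 + 4*√3)² ≈ 2.4207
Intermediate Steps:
v(Z) = -Z² (v(Z) = -Z*(Z + Z)/2 = -Z*2*Z/2 = -Z²)
U(R, F) = -9 + F (U(R, F) = F - 1*(-3)² = F - 1*9 = F - 9 = -9 + F)
r = -5/3 (r = 5*(2/(-9 + 3)) = 5*(2/(-6)) = 5*(2*(-⅙)) = 5*(-⅓) = -5/3 ≈ -1.6667)
j(A) = 1/(A + √(7 + A))
j(r)² = (1/(-5/3 + √(7 - 5/3)))² = (1/(-5/3 + √(16/3)))² = (1/(-5/3 + 4*√3/3))² = (-5/3 + 4*√3/3)⁻²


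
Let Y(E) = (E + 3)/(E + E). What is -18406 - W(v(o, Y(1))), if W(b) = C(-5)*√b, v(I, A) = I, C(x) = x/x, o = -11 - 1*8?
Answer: -18406 - I*√19 ≈ -18406.0 - 4.3589*I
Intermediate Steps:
Y(E) = (3 + E)/(2*E) (Y(E) = (3 + E)/((2*E)) = (3 + E)*(1/(2*E)) = (3 + E)/(2*E))
o = -19 (o = -11 - 8 = -19)
C(x) = 1
W(b) = √b (W(b) = 1*√b = √b)
-18406 - W(v(o, Y(1))) = -18406 - √(-19) = -18406 - I*√19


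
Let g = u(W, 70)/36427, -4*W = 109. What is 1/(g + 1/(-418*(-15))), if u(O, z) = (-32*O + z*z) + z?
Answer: 228397290/36665767 ≈ 6.2292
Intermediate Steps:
W = -109/4 (W = -1/4*109 = -109/4 ≈ -27.250)
u(O, z) = z + z**2 - 32*O (u(O, z) = (-32*O + z**2) + z = (z**2 - 32*O) + z = z + z**2 - 32*O)
g = 5842/36427 (g = (70 + 70**2 - 32*(-109/4))/36427 = (70 + 4900 + 872)*(1/36427) = 5842*(1/36427) = 5842/36427 ≈ 0.16038)
1/(g + 1/(-418*(-15))) = 1/(5842/36427 + 1/(-418*(-15))) = 1/(5842/36427 + 1/6270) = 1/(36665767/228397290) = 228397290/36665767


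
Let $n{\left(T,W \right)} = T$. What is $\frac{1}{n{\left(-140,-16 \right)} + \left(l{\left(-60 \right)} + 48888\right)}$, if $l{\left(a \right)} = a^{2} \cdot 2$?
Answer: $\frac{1}{55948} \approx 1.7874 \cdot 10^{-5}$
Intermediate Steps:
$l{\left(a \right)} = 2 a^{2}$
$\frac{1}{n{\left(-140,-16 \right)} + \left(l{\left(-60 \right)} + 48888\right)} = \frac{1}{-140 + \left(2 \left(-60\right)^{2} + 48888\right)} = \frac{1}{-140 + \left(2 \cdot 3600 + 48888\right)} = \frac{1}{-140 + \left(7200 + 48888\right)} = \frac{1}{-140 + 56088} = \frac{1}{55948}$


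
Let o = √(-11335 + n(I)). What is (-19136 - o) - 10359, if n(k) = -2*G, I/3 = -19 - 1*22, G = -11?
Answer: -29495 - 3*I*√1257 ≈ -29495.0 - 106.36*I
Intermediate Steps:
I = -123 (I = 3*(-19 - 1*22) = 3*(-19 - 22) = 3*(-41) = -123)
n(k) = 22 (n(k) = -2*(-11) = 22)
o = 3*I*√1257 (o = √(-11335 + 22) = √(-11313) = 3*I*√1257 ≈ 106.36*I)
(-19136 - o) - 10359 = (-19136 - 3*I*√1257) - 10359 = -29495 - 3*I*√1257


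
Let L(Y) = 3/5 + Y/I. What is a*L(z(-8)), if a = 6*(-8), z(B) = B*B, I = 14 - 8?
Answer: -2704/5 ≈ -540.80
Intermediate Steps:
I = 6
z(B) = B**2
L(Y) = 3/5 + Y/6
a = -48
a*L(z(-8)) = -48*(3/5 + (1/6)*(-8)**2) = -48*(3/5 + (1/6)*64) = -48*(3/5 + 32/3) = -48*169/15 = -2704/5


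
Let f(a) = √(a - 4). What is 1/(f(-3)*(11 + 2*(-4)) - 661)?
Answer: -661/436984 - 3*I*√7/436984 ≈ -0.0015126 - 1.8164e-5*I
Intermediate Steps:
f(a) = √(-4 + a)
1/(f(-3)*(11 + 2*(-4)) - 661) = 1/(√(-4 - 3)*(11 + 2*(-4)) - 661) = 1/(√(-7)*(11 - 8) - 661) = 1/((I*√7)*3 - 661) = 1/(3*I*√7 - 661) = 1/(-661 + 3*I*√7)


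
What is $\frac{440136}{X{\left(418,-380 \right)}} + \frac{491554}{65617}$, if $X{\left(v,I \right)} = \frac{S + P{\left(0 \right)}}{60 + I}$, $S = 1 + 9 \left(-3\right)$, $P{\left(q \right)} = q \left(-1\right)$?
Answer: $\frac{4620871016122}{853021} \approx 5.4171 \cdot 10^{6}$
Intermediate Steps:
$P{\left(q \right)} = - q$
$S = -26$ ($S = 1 - 27 = -26$)
$X{\left(v,I \right)} = - \frac{26}{60 + I}$ ($X{\left(v,I \right)} = \frac{-26 - 0}{60 + I} = \frac{-26 + 0}{60 + I} = - \frac{26}{60 + I}$)
$\frac{440136}{X{\left(418,-380 \right)}} + \frac{491554}{65617} = \frac{440136}{\left(-26\right) \frac{1}{60 - 380}} + \frac{491554}{65617} = \frac{440136}{\left(-26\right) \frac{1}{-320}} + 491554 \cdot \frac{1}{65617} = \frac{440136}{\left(-26\right) \left(- \frac{1}{320}\right)} + \frac{491554}{65617} = \frac{440136}{\frac{13}{160}} + \frac{491554}{65617} = 440136 \cdot \frac{160}{13} + \frac{491554}{65617} = \frac{70421760}{13} + \frac{491554}{65617} = \frac{4620871016122}{853021}$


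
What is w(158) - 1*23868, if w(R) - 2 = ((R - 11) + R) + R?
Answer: -23403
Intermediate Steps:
w(R) = -9 + 3*R (w(R) = 2 + (((R - 11) + R) + R) = 2 + (((-11 + R) + R) + R) = 2 + ((-11 + 2*R) + R) = 2 + (-11 + 3*R) = -9 + 3*R)
w(158) - 1*23868 = (-9 + 3*158) - 1*23868 = (-9 + 474) - 23868 = 465 - 23868 = -23403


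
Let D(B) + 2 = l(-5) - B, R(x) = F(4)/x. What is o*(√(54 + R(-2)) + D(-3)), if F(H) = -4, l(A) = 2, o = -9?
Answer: -27 - 18*√14 ≈ -94.350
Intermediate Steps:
R(x) = -4/x
D(B) = -B (D(B) = -2 + (2 - B) = -B)
o*(√(54 + R(-2)) + D(-3)) = -9*(√(54 - 4/(-2)) - 1*(-3)) = -9*(√(54 - 4*(-½)) + 3) = -9*(√(54 + 2) + 3) = -9*(√56 + 3) = -9*(2*√14 + 3) = -9*(3 + 2*√14) = -27 - 18*√14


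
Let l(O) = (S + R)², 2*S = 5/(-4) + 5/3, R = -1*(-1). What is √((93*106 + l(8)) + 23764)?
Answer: √19367113/24 ≈ 183.37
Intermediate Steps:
R = 1
S = 5/24 (S = (5/(-4) + 5/3)/2 = (5*(-¼) + 5*(⅓))/2 = (-5/4 + 5/3)/2 = (½)*(5/12) = 5/24 ≈ 0.20833)
l(O) = 841/576 (l(O) = (5/24 + 1)² = (29/24)² = 841/576)
√((93*106 + l(8)) + 23764) = √((93*106 + 841/576) + 23764) = √((9858 + 841/576) + 23764) = √(5679049/576 + 23764) = √(19367113/576) = √19367113/24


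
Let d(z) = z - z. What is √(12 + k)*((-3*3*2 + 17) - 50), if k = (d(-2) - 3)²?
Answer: -51*√21 ≈ -233.71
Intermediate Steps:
d(z) = 0
k = 9 (k = (0 - 3)² = (-3)² = 9)
√(12 + k)*((-3*3*2 + 17) - 50) = √(12 + 9)*((-3*3*2 + 17) - 50) = √21*((-9*2 + 17) - 50) = √21*((-18 + 17) - 50) = √21*(-1 - 50) = √21*(-51) = -51*√21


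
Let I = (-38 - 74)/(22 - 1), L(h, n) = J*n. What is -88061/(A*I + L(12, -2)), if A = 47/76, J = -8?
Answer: -5019477/724 ≈ -6933.0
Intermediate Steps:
A = 47/76 (A = 47*(1/76) = 47/76 ≈ 0.61842)
L(h, n) = -8*n
I = -16/3 (I = -112/21 = -112*1/21 = -16/3 ≈ -5.3333)
-88061/(A*I + L(12, -2)) = -88061/((47/76)*(-16/3) - 8*(-2)) = -88061/(-188/57 + 16) = -88061/724/57 = -88061*57/724 = -5019477/724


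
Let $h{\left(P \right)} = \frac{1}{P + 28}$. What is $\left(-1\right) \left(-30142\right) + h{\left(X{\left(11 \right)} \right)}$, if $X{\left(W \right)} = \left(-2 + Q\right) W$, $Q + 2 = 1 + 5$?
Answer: $\frac{1507101}{50} \approx 30142.0$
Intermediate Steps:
$Q = 4$ ($Q = -2 + \left(1 + 5\right) = -2 + 6 = 4$)
$X{\left(W \right)} = 2 W$ ($X{\left(W \right)} = \left(-2 + 4\right) W = 2 W$)
$h{\left(P \right)} = \frac{1}{28 + P}$
$\left(-1\right) \left(-30142\right) + h{\left(X{\left(11 \right)} \right)} = \left(-1\right) \left(-30142\right) + \frac{1}{28 + 2 \cdot 11} = 30142 + \frac{1}{28 + 22} = 30142 + \frac{1}{50} = \frac{1507101}{50}$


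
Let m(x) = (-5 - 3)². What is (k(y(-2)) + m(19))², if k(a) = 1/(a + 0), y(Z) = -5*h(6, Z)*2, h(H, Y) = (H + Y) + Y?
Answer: 1635841/400 ≈ 4089.6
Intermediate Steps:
h(H, Y) = H + 2*Y
y(Z) = -60 - 20*Z (y(Z) = -5*(6 + 2*Z)*2 = (-30 - 10*Z)*2 = -60 - 20*Z)
m(x) = 64 (m(x) = (-8)² = 64)
k(a) = 1/a
(k(y(-2)) + m(19))² = (1/(-60 - 20*(-2)) + 64)² = (1/(-60 + 40) + 64)² = (1/(-20) + 64)² = (-1/20 + 64)² = (1279/20)² = 1635841/400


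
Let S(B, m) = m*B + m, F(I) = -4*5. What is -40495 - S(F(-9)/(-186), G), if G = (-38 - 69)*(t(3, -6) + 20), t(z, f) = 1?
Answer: -1178198/31 ≈ -38006.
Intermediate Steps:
F(I) = -20
G = -2247 (G = (-38 - 69)*(1 + 20) = -107*21 = -2247)
S(B, m) = m + B*m (S(B, m) = B*m + m = m + B*m)
-40495 - S(F(-9)/(-186), G) = -40495 - (-2247)*(1 - 20/(-186)) = -40495 - (-2247)*(1 - 20*(-1/186)) = -40495 - (-2247)*(1 + 10/93) = -40495 - (-2247)*103/93 = -40495 - 1*(-77147/31) = -40495 + 77147/31 = -1178198/31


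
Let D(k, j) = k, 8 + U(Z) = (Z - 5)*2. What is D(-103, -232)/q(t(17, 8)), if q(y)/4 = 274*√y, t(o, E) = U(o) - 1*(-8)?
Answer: -103*√6/13152 ≈ -0.019183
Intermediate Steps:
U(Z) = -18 + 2*Z (U(Z) = -8 + (Z - 5)*2 = -8 + (-5 + Z)*2 = -8 + (-10 + 2*Z) = -18 + 2*Z)
t(o, E) = -10 + 2*o (t(o, E) = (-18 + 2*o) - 1*(-8) = (-18 + 2*o) + 8 = -10 + 2*o)
q(y) = 1096*√y (q(y) = 4*(274*√y) = 1096*√y)
D(-103, -232)/q(t(17, 8)) = -103*1/(1096*√(-10 + 2*17)) = -103*1/(1096*√(-10 + 34)) = -103*√6/13152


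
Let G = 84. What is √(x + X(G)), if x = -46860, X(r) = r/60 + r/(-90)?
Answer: I*√10543395/15 ≈ 216.47*I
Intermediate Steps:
X(r) = r/180 (X(r) = r*(1/60) + r*(-1/90) = r/60 - r/90 = r/180)
√(x + X(G)) = √(-46860 + (1/180)*84) = √(-46860 + 7/15) = √(-702893/15) = I*√10543395/15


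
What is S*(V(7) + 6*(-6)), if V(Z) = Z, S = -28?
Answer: 812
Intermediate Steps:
S*(V(7) + 6*(-6)) = -28*(7 + 6*(-6)) = -28*(7 - 36) = -28*(-29) = 812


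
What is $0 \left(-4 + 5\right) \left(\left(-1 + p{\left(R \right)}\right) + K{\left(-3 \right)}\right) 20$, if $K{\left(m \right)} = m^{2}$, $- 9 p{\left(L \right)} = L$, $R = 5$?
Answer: $0$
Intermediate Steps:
$p{\left(L \right)} = - \frac{L}{9}$
$0 \left(-4 + 5\right) \left(\left(-1 + p{\left(R \right)}\right) + K{\left(-3 \right)}\right) 20 = 0 \left(-4 + 5\right) \left(\left(-1 - \frac{5}{9}\right) + \left(-3\right)^{2}\right) 20 = 0 \cdot 1 \left(\left(-1 - \frac{5}{9}\right) + 9\right) 20 = 0 \left(- \frac{14}{9} + 9\right) 20 = 0 \cdot \frac{67}{9} \cdot 20 = 0 \cdot 20 = 0$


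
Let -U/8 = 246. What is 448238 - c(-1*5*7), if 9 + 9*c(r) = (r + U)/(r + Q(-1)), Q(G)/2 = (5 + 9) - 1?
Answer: 36305356/81 ≈ 4.4821e+5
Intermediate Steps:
U = -1968 (U = -8*246 = -1968)
Q(G) = 26 (Q(G) = 2*((5 + 9) - 1) = 2*(14 - 1) = 2*13 = 26)
c(r) = -1 + (-1968 + r)/(9*(26 + r)) (c(r) = -1 + ((r - 1968)/(r + 26))/9 = -1 + ((-1968 + r)/(26 + r))/9 = -1 + (-1968 + r)/(9*(26 + r)))
448238 - c(-1*5*7) = 448238 - 2*(-1101 - 4*(-1*5)*7)/(9*(26 - 1*5*7)) = 448238 - 2*(-1101 - (-20)*7)/(9*(26 - 5*7)) = 448238 - 2*(-1101 - 4*(-35))/(9*(26 - 35)) = 448238 - 2*(-1101 + 140)/(9*(-9)) = 448238 - 2*(-1)*(-961)/(9*9) = 448238 - 1*1922/81 = 448238 - 1922/81 = 36305356/81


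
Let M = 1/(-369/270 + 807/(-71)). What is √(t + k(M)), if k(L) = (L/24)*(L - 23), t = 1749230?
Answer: √5146575219384835/54242 ≈ 1322.6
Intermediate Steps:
M = -2130/27121 (M = 1/(-369*1/270 + 807*(-1/71)) = 1/(-41/30 - 807/71) = 1/(-27121/2130) = -2130/27121 ≈ -0.078537)
k(L) = L*(-23 + L)/24 (k(L) = (L*(1/24))*(-23 + L) = (L/24)*(-23 + L) = L*(-23 + L)/24)
√(t + k(M)) = √(1749230 + (1/24)*(-2130/27121)*(-23 - 2130/27121)) = √(1749230 + (1/24)*(-2130/27121)*(-625913/27121)) = √(1749230 + 222199115/2942194564) = √(5146575219384835/2942194564) = √5146575219384835/54242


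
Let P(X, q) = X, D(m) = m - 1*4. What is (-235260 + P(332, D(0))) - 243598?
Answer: -478526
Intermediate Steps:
D(m) = -4 + m (D(m) = m - 4 = -4 + m)
(-235260 + P(332, D(0))) - 243598 = (-235260 + 332) - 243598 = -234928 - 243598 = -478526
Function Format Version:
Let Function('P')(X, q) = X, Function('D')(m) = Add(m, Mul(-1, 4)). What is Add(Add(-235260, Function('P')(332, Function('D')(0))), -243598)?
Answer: -478526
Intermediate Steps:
Function('D')(m) = Add(-4, m) (Function('D')(m) = Add(m, -4) = Add(-4, m))
Add(Add(-235260, Function('P')(332, Function('D')(0))), -243598) = Add(Add(-235260, 332), -243598) = Add(-234928, -243598) = -478526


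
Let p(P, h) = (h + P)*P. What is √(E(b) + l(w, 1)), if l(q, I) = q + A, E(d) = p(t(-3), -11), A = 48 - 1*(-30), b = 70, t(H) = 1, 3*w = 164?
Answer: 4*√69/3 ≈ 11.076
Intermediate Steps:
w = 164/3 (w = (⅓)*164 = 164/3 ≈ 54.667)
p(P, h) = P*(P + h) (p(P, h) = (P + h)*P = P*(P + h))
A = 78 (A = 48 + 30 = 78)
E(d) = -10 (E(d) = 1*(1 - 11) = 1*(-10) = -10)
l(q, I) = 78 + q (l(q, I) = q + 78 = 78 + q)
√(E(b) + l(w, 1)) = √(-10 + (78 + 164/3)) = √(-10 + 398/3) = √(368/3) = 4*√69/3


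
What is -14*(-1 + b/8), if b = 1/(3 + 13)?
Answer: 889/64 ≈ 13.891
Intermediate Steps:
b = 1/16 ≈ 0.062500
-14*(-1 + b/8) = -14*(-1 + (1/16)/8) = -14*(-1 + (1/16)*(1/8)) = -14*(-1 + 1/128) = -14*(-127/128) = 889/64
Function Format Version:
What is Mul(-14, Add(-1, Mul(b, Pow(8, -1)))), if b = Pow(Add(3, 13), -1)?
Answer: Rational(889, 64) ≈ 13.891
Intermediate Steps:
b = Rational(1, 16) (b = Pow(16, -1) = Rational(1, 16) ≈ 0.062500)
Mul(-14, Add(-1, Mul(b, Pow(8, -1)))) = Mul(-14, Add(-1, Mul(Rational(1, 16), Pow(8, -1)))) = Mul(-14, Add(-1, Mul(Rational(1, 16), Rational(1, 8)))) = Mul(-14, Add(-1, Rational(1, 128))) = Mul(-14, Rational(-127, 128)) = Rational(889, 64)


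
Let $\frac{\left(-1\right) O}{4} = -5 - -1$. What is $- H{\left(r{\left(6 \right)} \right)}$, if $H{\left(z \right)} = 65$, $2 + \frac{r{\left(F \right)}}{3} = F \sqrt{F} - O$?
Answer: $-65$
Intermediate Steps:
$O = 16$ ($O = - 4 \left(-5 - -1\right) = - 4 \left(-5 + 1\right) = \left(-4\right) \left(-4\right) = 16$)
$r{\left(F \right)} = -54 + 3 F^{\frac{3}{2}}$ ($r{\left(F \right)} = -6 + 3 \left(F \sqrt{F} - 16\right) = -6 + 3 \left(F^{\frac{3}{2}} - 16\right) = -6 + 3 \left(-16 + F^{\frac{3}{2}}\right) = -6 + \left(-48 + 3 F^{\frac{3}{2}}\right) = -54 + 3 F^{\frac{3}{2}}$)
$- H{\left(r{\left(6 \right)} \right)} = \left(-1\right) 65 = -65$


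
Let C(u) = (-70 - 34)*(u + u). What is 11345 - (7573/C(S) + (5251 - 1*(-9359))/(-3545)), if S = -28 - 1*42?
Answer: 117152063863/10323040 ≈ 11349.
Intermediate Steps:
S = -70 (S = -28 - 42 = -70)
C(u) = -208*u
11345 - (7573/C(S) + (5251 - 1*(-9359))/(-3545)) = 11345 - (7573/((-208*(-70))) + (5251 - 1*(-9359))/(-3545)) = 11345 - (7573/14560 + (5251 + 9359)*(-1/3545)) = 11345 - (7573*(1/14560) + 14610*(-1/3545)) = 11345 - (7573/14560 - 2922/709) = 11345 - 1*(-37175063/10323040) = 11345 + 37175063/10323040 = 117152063863/10323040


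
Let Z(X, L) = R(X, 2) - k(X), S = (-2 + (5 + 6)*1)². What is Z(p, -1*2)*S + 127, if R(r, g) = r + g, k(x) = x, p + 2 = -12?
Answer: 289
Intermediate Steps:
p = -14 (p = -2 - 12 = -14)
S = 81 (S = (-2 + 11*1)² = (-2 + 11)² = 9² = 81)
R(r, g) = g + r
Z(X, L) = 2 (Z(X, L) = (2 + X) - X = 2)
Z(p, -1*2)*S + 127 = 2*81 + 127 = 162 + 127 = 289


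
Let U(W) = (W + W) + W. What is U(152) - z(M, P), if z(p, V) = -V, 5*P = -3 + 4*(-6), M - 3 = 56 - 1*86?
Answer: 2253/5 ≈ 450.60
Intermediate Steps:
M = -27 (M = 3 + (56 - 1*86) = 3 + (56 - 86) = 3 - 30 = -27)
P = -27/5 (P = (-3 + 4*(-6))/5 = (-3 - 24)/5 = (⅕)*(-27) = -27/5 ≈ -5.4000)
U(W) = 3*W (U(W) = 2*W + W = 3*W)
U(152) - z(M, P) = 3*152 - (-1)*(-27)/5 = 456 - 1*27/5 = 456 - 27/5 = 2253/5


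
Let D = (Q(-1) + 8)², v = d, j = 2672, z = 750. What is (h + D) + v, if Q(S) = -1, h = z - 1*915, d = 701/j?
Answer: -309251/2672 ≈ -115.74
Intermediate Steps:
d = 701/2672 ≈ 0.26235
h = -165 (h = 750 - 1*915 = 750 - 915 = -165)
v = 701/2672 ≈ 0.26235
D = 49 (D = (-1 + 8)² = 7² = 49)
(h + D) + v = (-165 + 49) + 701/2672 = -116 + 701/2672 = -309251/2672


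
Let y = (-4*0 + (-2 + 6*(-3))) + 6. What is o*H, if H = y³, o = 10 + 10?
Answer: -54880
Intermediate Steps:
o = 20
y = -14 (y = (0 + (-2 - 18)) + 6 = (0 - 20) + 6 = -20 + 6 = -14)
H = -2744 (H = (-14)³ = -2744)
o*H = 20*(-2744) = -54880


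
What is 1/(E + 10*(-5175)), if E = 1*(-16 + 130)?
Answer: -1/51636 ≈ -1.9366e-5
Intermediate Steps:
E = 114 (E = 1*114 = 114)
1/(E + 10*(-5175)) = 1/(114 + 10*(-5175)) = 1/(114 - 51750) = 1/(-51636) = -1/51636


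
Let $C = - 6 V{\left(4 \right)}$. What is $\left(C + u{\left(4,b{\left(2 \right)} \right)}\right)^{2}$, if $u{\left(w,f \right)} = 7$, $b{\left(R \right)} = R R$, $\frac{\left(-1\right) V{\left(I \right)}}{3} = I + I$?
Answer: $22801$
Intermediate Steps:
$V{\left(I \right)} = - 6 I$ ($V{\left(I \right)} = - 3 \left(I + I\right) = - 3 \cdot 2 I = - 6 I$)
$b{\left(R \right)} = R^{2}$
$C = 144$ ($C = - 6 \left(\left(-6\right) 4\right) = \left(-6\right) \left(-24\right) = 144$)
$\left(C + u{\left(4,b{\left(2 \right)} \right)}\right)^{2} = \left(144 + 7\right)^{2} = 151^{2} = 22801$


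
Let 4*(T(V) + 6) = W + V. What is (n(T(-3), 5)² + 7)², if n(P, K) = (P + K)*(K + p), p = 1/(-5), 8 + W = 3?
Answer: 28718881/625 ≈ 45950.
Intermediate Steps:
W = -5 (W = -8 + 3 = -5)
T(V) = -29/4 + V/4 (T(V) = -6 + (-5 + V)/4 = -6 + (-5/4 + V/4) = -29/4 + V/4)
p = -⅕ ≈ -0.20000
n(P, K) = (-⅕ + K)*(K + P) (n(P, K) = (P + K)*(K - ⅕) = (K + P)*(-⅕ + K) = (-⅕ + K)*(K + P))
(n(T(-3), 5)² + 7)² = ((5² - ⅕*5 - (-29/4 + (¼)*(-3))/5 + 5*(-29/4 + (¼)*(-3)))² + 7)² = ((25 - 1 - (-29/4 - ¾)/5 + 5*(-29/4 - ¾))² + 7)² = ((25 - 1 - ⅕*(-8) + 5*(-8))² + 7)² = ((25 - 1 + 8/5 - 40)² + 7)² = ((-72/5)² + 7)² = (5184/25 + 7)² = (5359/25)² = 28718881/625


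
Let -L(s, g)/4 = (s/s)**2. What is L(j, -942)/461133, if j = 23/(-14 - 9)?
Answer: -4/461133 ≈ -8.6743e-6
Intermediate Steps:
j = -1 (j = 23/(-23) = -1/23*23 = -1)
L(s, g) = -4 (L(s, g) = -4*(s/s)**2 = -4*1**2 = -4*1 = -4)
L(j, -942)/461133 = -4/461133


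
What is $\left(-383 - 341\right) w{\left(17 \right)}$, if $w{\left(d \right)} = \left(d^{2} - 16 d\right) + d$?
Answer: $-24616$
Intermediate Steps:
$w{\left(d \right)} = d^{2} - 15 d$
$\left(-383 - 341\right) w{\left(17 \right)} = \left(-383 - 341\right) 17 \left(-15 + 17\right) = - 724 \cdot 17 \cdot 2 = \left(-724\right) 34 = -24616$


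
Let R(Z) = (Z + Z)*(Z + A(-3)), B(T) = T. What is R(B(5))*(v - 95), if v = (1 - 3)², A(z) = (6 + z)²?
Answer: -12740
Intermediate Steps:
R(Z) = 2*Z*(9 + Z) (R(Z) = (Z + Z)*(Z + (6 - 3)²) = (2*Z)*(Z + 3²) = (2*Z)*(Z + 9) = (2*Z)*(9 + Z) = 2*Z*(9 + Z))
v = 4 (v = (-2)² = 4)
R(B(5))*(v - 95) = (2*5*(9 + 5))*(4 - 95) = (2*5*14)*(-91) = 140*(-91) = -12740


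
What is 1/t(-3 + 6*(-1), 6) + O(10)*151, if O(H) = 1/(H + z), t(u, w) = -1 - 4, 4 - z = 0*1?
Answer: 741/70 ≈ 10.586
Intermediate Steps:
z = 4 (z = 4 - 0 = 4 - 1*0 = 4 + 0 = 4)
t(u, w) = -5
O(H) = 1/(4 + H) (O(H) = 1/(H + 4) = 1/(4 + H))
1/t(-3 + 6*(-1), 6) + O(10)*151 = 1/(-5) + 151/(4 + 10) = -1/5 + 151/14 = 741/70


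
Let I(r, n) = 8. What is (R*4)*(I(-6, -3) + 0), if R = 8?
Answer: 256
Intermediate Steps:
(R*4)*(I(-6, -3) + 0) = (8*4)*(8 + 0) = 32*8 = 256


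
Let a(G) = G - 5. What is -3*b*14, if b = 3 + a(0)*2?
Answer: 294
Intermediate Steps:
a(G) = -5 + G
b = -7 (b = 3 + (-5 + 0)*2 = 3 - 5*2 = 3 - 10 = -7)
-3*b*14 = -3*(-7)*14 = 21*14 = 294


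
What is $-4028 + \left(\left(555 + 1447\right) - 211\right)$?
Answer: $-2237$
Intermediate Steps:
$-4028 + \left(\left(555 + 1447\right) - 211\right) = -4028 + \left(2002 - 211\right) = -4028 + 1791 = -2237$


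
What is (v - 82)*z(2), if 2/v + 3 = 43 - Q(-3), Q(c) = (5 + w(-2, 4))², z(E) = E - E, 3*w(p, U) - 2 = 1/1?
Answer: 0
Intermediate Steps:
w(p, U) = 1 (w(p, U) = ⅔ + (⅓)/1 = ⅔ + (⅓)*1 = ⅔ + ⅓ = 1)
z(E) = 0
Q(c) = 36 (Q(c) = (5 + 1)² = 6² = 36)
v = ½ (v = 2/(-3 + (43 - 1*36)) = 2/(-3 + (43 - 36)) = 2/(-3 + 7) = 2/4 = 2*(¼) = ½ ≈ 0.50000)
(v - 82)*z(2) = (½ - 82)*0 = -163/2*0 = 0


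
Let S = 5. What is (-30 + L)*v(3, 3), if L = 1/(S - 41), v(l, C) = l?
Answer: -1081/12 ≈ -90.083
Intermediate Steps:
L = -1/36 (L = 1/(5 - 41) = 1/(-36) = -1/36 ≈ -0.027778)
(-30 + L)*v(3, 3) = (-30 - 1/36)*3 = -1081/36*3 = -1081/12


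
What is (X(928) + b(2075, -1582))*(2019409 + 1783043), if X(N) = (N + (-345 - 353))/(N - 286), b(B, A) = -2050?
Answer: -833922085540/107 ≈ -7.7937e+9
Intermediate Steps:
X(N) = (-698 + N)/(-286 + N) (X(N) = (N - 698)/(-286 + N) = (-698 + N)/(-286 + N))
(X(928) + b(2075, -1582))*(2019409 + 1783043) = ((-698 + 928)/(-286 + 928) - 2050)*(2019409 + 1783043) = (230/642 - 2050)*3802452 = ((1/642)*230 - 2050)*3802452 = (115/321 - 2050)*3802452 = -657935/321*3802452 = -833922085540/107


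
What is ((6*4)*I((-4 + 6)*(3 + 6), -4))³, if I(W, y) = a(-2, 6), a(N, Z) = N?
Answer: -110592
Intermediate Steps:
I(W, y) = -2
((6*4)*I((-4 + 6)*(3 + 6), -4))³ = ((6*4)*(-2))³ = (24*(-2))³ = (-48)³ = -110592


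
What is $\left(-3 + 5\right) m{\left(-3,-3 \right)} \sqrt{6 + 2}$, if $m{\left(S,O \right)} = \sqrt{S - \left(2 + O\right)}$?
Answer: $8 i \approx 8.0 i$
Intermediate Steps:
$m{\left(S,O \right)} = \sqrt{-2 + S - O}$
$\left(-3 + 5\right) m{\left(-3,-3 \right)} \sqrt{6 + 2} = \left(-3 + 5\right) \sqrt{-2 - 3 - -3} \sqrt{6 + 2} = 2 \sqrt{-2 - 3 + 3} \sqrt{8} = 2 \sqrt{-2} \cdot 2 \sqrt{2} = 2 i \sqrt{2} \cdot 2 \sqrt{2} = 8 i$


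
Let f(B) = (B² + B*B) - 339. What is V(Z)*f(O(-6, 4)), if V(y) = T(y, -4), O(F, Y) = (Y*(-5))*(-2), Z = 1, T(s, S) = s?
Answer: 2861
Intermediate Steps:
O(F, Y) = 10*Y (O(F, Y) = -5*Y*(-2) = 10*Y)
f(B) = -339 + 2*B² (f(B) = (B² + B²) - 339 = 2*B² - 339 = -339 + 2*B²)
V(y) = y
V(Z)*f(O(-6, 4)) = 1*(-339 + 2*(10*4)²) = 1*(-339 + 2*40²) = 1*(-339 + 2*1600) = 1*(-339 + 3200) = 1*2861 = 2861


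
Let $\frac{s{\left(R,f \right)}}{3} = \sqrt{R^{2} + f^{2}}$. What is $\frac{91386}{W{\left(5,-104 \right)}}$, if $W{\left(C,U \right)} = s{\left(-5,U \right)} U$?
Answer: $- \frac{15231 \sqrt{10841}}{563732} \approx -2.8131$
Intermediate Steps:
$s{\left(R,f \right)} = 3 \sqrt{R^{2} + f^{2}}$
$W{\left(C,U \right)} = 3 U \sqrt{25 + U^{2}}$ ($W{\left(C,U \right)} = 3 \sqrt{\left(-5\right)^{2} + U^{2}} U = 3 \sqrt{25 + U^{2}} U = 3 U \sqrt{25 + U^{2}}$)
$\frac{91386}{W{\left(5,-104 \right)}} = \frac{91386}{3 \left(-104\right) \sqrt{25 + \left(-104\right)^{2}}} = \frac{91386}{3 \left(-104\right) \sqrt{25 + 10816}} = \frac{91386}{3 \left(-104\right) \sqrt{10841}} = \frac{91386}{\left(-312\right) \sqrt{10841}} = 91386 \left(- \frac{\sqrt{10841}}{3382392}\right) = - \frac{15231 \sqrt{10841}}{563732}$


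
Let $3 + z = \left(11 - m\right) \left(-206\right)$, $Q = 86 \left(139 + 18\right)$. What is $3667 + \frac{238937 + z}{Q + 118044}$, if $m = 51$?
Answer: $\frac{241313178}{65773} \approx 3668.9$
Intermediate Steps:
$Q = 13502$ ($Q = 86 \cdot 157 = 13502$)
$z = 8237$ ($z = -3 + \left(11 - 51\right) \left(-206\right) = -3 - -8240 = -3 + 8240 = 8237$)
$3667 + \frac{238937 + z}{Q + 118044} = 3667 + \frac{238937 + 8237}{13502 + 118044} = 3667 + \frac{247174}{131546} = 3667 + 247174 \cdot \frac{1}{131546} = 3667 + \frac{123587}{65773} = \frac{241313178}{65773}$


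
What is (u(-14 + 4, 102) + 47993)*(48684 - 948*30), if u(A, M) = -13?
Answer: 971307120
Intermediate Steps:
(u(-14 + 4, 102) + 47993)*(48684 - 948*30) = (-13 + 47993)*(48684 - 948*30) = 47980*(48684 - 28440) = 47980*20244 = 971307120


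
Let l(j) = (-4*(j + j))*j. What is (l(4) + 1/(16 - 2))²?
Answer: 3207681/196 ≈ 16366.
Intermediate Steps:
l(j) = -8*j² (l(j) = (-8*j)*j = -8*j²)
(l(4) + 1/(16 - 2))² = (-8*4² + 1/(16 - 2))² = (-8*16 + 1/14)² = (-128 + 1/14)² = (-1791/14)² = 3207681/196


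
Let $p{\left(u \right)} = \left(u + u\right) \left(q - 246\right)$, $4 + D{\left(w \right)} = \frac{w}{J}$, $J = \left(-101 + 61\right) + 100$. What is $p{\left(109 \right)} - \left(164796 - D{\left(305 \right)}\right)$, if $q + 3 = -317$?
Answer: $- \frac{3458195}{12} \approx -2.8818 \cdot 10^{5}$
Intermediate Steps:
$J = 60$ ($J = -40 + 100 = 60$)
$q = -320$ ($q = -3 - 317 = -320$)
$D{\left(w \right)} = -4 + \frac{w}{60}$
$p{\left(u \right)} = - 1132 u$ ($p{\left(u \right)} = \left(u + u\right) \left(-320 - 246\right) = 2 u \left(-566\right) = - 1132 u$)
$p{\left(109 \right)} - \left(164796 - D{\left(305 \right)}\right) = \left(-1132\right) 109 - \left(164796 - \left(-4 + \frac{1}{60} \cdot 305\right)\right) = -123388 - \left(164796 - \left(-4 + \frac{61}{12}\right)\right) = -123388 - \left(164796 - \frac{13}{12}\right) = -123388 - \frac{1977539}{12} = - \frac{3458195}{12}$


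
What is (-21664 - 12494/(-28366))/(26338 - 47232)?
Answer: 307254265/296339602 ≈ 1.0368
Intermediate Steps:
(-21664 - 12494/(-28366))/(26338 - 47232) = (-21664 - 12494*(-1/28366))/(-20894) = (-21664 + 6247/14183)*(-1/20894) = -307254265/14183*(-1/20894) = 307254265/296339602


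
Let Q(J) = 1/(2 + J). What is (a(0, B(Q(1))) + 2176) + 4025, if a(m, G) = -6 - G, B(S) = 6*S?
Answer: 6193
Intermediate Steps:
(a(0, B(Q(1))) + 2176) + 4025 = ((-6 - 6/(2 + 1)) + 2176) + 4025 = ((-6 - 6/3) + 2176) + 4025 = ((-6 - 1*2) + 2176) + 4025 = ((-6 - 2) + 2176) + 4025 = (-8 + 2176) + 4025 = 2168 + 4025 = 6193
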